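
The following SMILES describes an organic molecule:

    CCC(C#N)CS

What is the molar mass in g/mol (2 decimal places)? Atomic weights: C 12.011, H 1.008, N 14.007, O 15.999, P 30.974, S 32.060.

115.19 g/mol

First, the molecular formula is C5H9NS (counting implicit H from valence).
  C: 5 × 12.011 = 60.055
  H: 9 × 1.008 = 9.072
  N: 1 × 14.007 = 14.007
  S: 1 × 32.060 = 32.060
Sum: 5×12.011 + 9×1.008 + 1×14.007 + 1×32.060 = 115.194 → 115.19 g/mol.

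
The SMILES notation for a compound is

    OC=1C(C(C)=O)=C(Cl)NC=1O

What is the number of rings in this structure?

In SMILES, each pair of matching ring-closure digits denotes one ring-closing bond; the number of such bonds equals the number of independent rings.
Ring-closure bonds here: 1.

1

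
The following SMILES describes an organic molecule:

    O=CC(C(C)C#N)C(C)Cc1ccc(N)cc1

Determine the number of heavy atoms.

Every atom symbol written in the SMILES (organic subset) is one heavy atom; implicit H are not written.
Heavy atoms by element → C:14, N:2, O:1.
Total: 17.

17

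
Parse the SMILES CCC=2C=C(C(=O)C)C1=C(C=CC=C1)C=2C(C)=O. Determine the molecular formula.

Walk through each heavy atom and fill implicit hydrogens from standard valence (C 4, N 3, O 2, S 2, halogen 1):
  atom 1: C, bond orders sum to 1 (valence 4) → 3 H
  atom 2: C, bond orders sum to 2 (valence 4) → 2 H
  atom 3: C, bond orders sum to 4 (valence 4) → 0 H
  atom 4: C, bond orders sum to 3 (valence 4) → 1 H
  atom 5: C, bond orders sum to 4 (valence 4) → 0 H
  atom 6: C, bond orders sum to 4 (valence 4) → 0 H
  atom 7: O, bond orders sum to 2 (valence 2) → 0 H
  atom 8: C, bond orders sum to 1 (valence 4) → 3 H
  atom 9: C, bond orders sum to 4 (valence 4) → 0 H
  atom 10: C, bond orders sum to 4 (valence 4) → 0 H
  atom 11: C, bond orders sum to 3 (valence 4) → 1 H
  atom 12: C, bond orders sum to 3 (valence 4) → 1 H
  atom 13: C, bond orders sum to 3 (valence 4) → 1 H
  atom 14: C, bond orders sum to 3 (valence 4) → 1 H
  atom 15: C, bond orders sum to 4 (valence 4) → 0 H
  atom 16: C, bond orders sum to 4 (valence 4) → 0 H
  atom 17: C, bond orders sum to 1 (valence 4) → 3 H
  atom 18: O, bond orders sum to 2 (valence 2) → 0 H
Totals → C:16, H:16, O:2.
In Hill order: C16H16O2.

C16H16O2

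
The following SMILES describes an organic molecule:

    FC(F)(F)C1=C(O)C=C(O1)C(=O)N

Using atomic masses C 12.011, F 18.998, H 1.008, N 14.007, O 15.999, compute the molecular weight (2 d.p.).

195.10 g/mol

First, the molecular formula is C6H4F3NO3 (counting implicit H from valence).
  C: 6 × 12.011 = 72.066
  F: 3 × 18.998 = 56.994
  H: 4 × 1.008 = 4.032
  N: 1 × 14.007 = 14.007
  O: 3 × 15.999 = 47.997
Sum: 6×12.011 + 3×18.998 + 4×1.008 + 1×14.007 + 3×15.999 = 195.096 → 195.10 g/mol.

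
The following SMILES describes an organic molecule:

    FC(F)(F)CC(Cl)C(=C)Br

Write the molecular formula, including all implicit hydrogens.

Walk through each heavy atom and fill implicit hydrogens from standard valence (C 4, N 3, O 2, S 2, halogen 1):
  atom 1: F (halogen, monovalent) → 0 H
  atom 2: C, bond orders sum to 4 (valence 4) → 0 H
  atom 3: F (halogen, monovalent) → 0 H
  atom 4: F (halogen, monovalent) → 0 H
  atom 5: C, bond orders sum to 2 (valence 4) → 2 H
  atom 6: C, bond orders sum to 3 (valence 4) → 1 H
  atom 7: Cl (halogen, monovalent) → 0 H
  atom 8: C, bond orders sum to 4 (valence 4) → 0 H
  atom 9: C, bond orders sum to 2 (valence 4) → 2 H
  atom 10: Br (halogen, monovalent) → 0 H
Totals → C:5, H:5, Br:1, Cl:1, F:3.

C5H5BrClF3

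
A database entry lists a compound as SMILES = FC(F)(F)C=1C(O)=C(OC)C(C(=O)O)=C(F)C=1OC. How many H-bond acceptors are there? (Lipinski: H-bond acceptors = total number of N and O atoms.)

5

N atoms: 0; O atoms: 5.
Lipinski HBA = 0 + 5 = 5.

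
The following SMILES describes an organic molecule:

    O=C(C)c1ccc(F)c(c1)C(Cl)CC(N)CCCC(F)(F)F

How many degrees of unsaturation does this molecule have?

5

Molecular formula: C15H18ClF4NO.
DoU = (2C + 2 + N − H − X) / 2, where X is the halogen count and O/S are ignored.
    = (2·15 + 2 + 1 − 18 − 5) / 2 = 10 / 2 = 5.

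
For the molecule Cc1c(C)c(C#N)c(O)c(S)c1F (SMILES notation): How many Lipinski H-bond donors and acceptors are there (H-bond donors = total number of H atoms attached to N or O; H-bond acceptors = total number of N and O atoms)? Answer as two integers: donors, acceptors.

1, 2

Donors: find every N or O and count the H atoms it carries.
  atom 7 (N): bond orders sum to 3 → 0 H
  atom 9 (O): bond orders sum to 1 → 1 H
Lipinski HBD = 1.
Acceptors: N atoms = 1, O atoms = 1 → HBA = 2.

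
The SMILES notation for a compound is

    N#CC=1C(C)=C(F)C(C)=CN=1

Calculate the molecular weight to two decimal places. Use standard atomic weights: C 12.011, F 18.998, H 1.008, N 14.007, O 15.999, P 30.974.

150.16 g/mol

First, the molecular formula is C8H7FN2 (counting implicit H from valence).
  C: 8 × 12.011 = 96.088
  F: 1 × 18.998 = 18.998
  H: 7 × 1.008 = 7.056
  N: 2 × 14.007 = 28.014
Sum: 8×12.011 + 1×18.998 + 7×1.008 + 2×14.007 = 150.156 → 150.16 g/mol.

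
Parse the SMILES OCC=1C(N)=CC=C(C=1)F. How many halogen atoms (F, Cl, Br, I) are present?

Halogen atoms appear at heavy-atom position 10 (1×F).
Other groups present: 1 hydroxyl, 1 primary amine.
Halogen count: 1.

1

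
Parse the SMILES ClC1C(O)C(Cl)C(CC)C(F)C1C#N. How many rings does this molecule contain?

1

In SMILES, each pair of matching ring-closure digits denotes one ring-closing bond; the number of such bonds equals the number of independent rings.
Ring-closure bonds here: 1.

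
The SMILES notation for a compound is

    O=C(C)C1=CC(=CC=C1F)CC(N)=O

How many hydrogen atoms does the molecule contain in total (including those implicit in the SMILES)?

10

Walk through each heavy atom and fill implicit hydrogens from standard valence (C 4, N 3, O 2, S 2, halogen 1):
  atom 1: O, bond orders sum to 2 (valence 2) → 0 H
  atom 2: C, bond orders sum to 4 (valence 4) → 0 H
  atom 3: C, bond orders sum to 1 (valence 4) → 3 H
  atom 4: C, bond orders sum to 4 (valence 4) → 0 H
  atom 5: C, bond orders sum to 3 (valence 4) → 1 H
  atom 6: C, bond orders sum to 4 (valence 4) → 0 H
  atom 7: C, bond orders sum to 3 (valence 4) → 1 H
  atom 8: C, bond orders sum to 3 (valence 4) → 1 H
  atom 9: C, bond orders sum to 4 (valence 4) → 0 H
  atom 10: F (halogen, monovalent) → 0 H
  atom 11: C, bond orders sum to 2 (valence 4) → 2 H
  atom 12: C, bond orders sum to 4 (valence 4) → 0 H
  atom 13: N, bond orders sum to 1 (valence 3) → 2 H
  atom 14: O, bond orders sum to 2 (valence 2) → 0 H
Total hydrogens: 10.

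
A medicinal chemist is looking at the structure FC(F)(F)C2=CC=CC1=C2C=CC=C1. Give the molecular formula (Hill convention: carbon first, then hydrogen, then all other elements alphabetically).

C11H7F3

Walk through each heavy atom and fill implicit hydrogens from standard valence (C 4, N 3, O 2, S 2, halogen 1):
  atom 1: F (halogen, monovalent) → 0 H
  atom 2: C, bond orders sum to 4 (valence 4) → 0 H
  atom 3: F (halogen, monovalent) → 0 H
  atom 4: F (halogen, monovalent) → 0 H
  atom 5: C, bond orders sum to 4 (valence 4) → 0 H
  atom 6: C, bond orders sum to 3 (valence 4) → 1 H
  atom 7: C, bond orders sum to 3 (valence 4) → 1 H
  atom 8: C, bond orders sum to 3 (valence 4) → 1 H
  atom 9: C, bond orders sum to 4 (valence 4) → 0 H
  atom 10: C, bond orders sum to 4 (valence 4) → 0 H
  atom 11: C, bond orders sum to 3 (valence 4) → 1 H
  atom 12: C, bond orders sum to 3 (valence 4) → 1 H
  atom 13: C, bond orders sum to 3 (valence 4) → 1 H
  atom 14: C, bond orders sum to 3 (valence 4) → 1 H
Totals → C:11, H:7, F:3.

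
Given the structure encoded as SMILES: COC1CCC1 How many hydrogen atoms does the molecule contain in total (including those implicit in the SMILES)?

Walk through each heavy atom and fill implicit hydrogens from standard valence (C 4, N 3, O 2, S 2, halogen 1):
  atom 1: C, bond orders sum to 1 (valence 4) → 3 H
  atom 2: O, bond orders sum to 2 (valence 2) → 0 H
  atom 3: C, bond orders sum to 3 (valence 4) → 1 H
  atom 4: C, bond orders sum to 2 (valence 4) → 2 H
  atom 5: C, bond orders sum to 2 (valence 4) → 2 H
  atom 6: C, bond orders sum to 2 (valence 4) → 2 H
Total hydrogens: 10.

10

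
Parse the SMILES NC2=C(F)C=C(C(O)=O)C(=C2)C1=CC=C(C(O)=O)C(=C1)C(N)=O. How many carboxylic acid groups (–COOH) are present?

2

The carboxylic acid motif appears at heavy-atom positions 7, 16 in the SMILES.
Other groups present: 1 amide, 1 primary amine.
Carboxylic acid count: 2.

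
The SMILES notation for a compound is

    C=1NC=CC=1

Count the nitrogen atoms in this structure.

Scan the SMILES for N atoms (remember two-letter symbols like Cl and Br are single atoms).
Nitrogen count: 1.

1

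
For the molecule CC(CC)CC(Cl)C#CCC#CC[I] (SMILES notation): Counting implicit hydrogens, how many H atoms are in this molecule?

Walk through each heavy atom and fill implicit hydrogens from standard valence (C 4, N 3, O 2, S 2, halogen 1):
  atom 1: C, bond orders sum to 1 (valence 4) → 3 H
  atom 2: C, bond orders sum to 3 (valence 4) → 1 H
  atom 3: C, bond orders sum to 2 (valence 4) → 2 H
  atom 4: C, bond orders sum to 1 (valence 4) → 3 H
  atom 5: C, bond orders sum to 2 (valence 4) → 2 H
  atom 6: C, bond orders sum to 3 (valence 4) → 1 H
  atom 7: Cl (halogen, monovalent) → 0 H
  atom 8: C, bond orders sum to 4 (valence 4) → 0 H
  atom 9: C, bond orders sum to 4 (valence 4) → 0 H
  atom 10: C, bond orders sum to 2 (valence 4) → 2 H
  atom 11: C, bond orders sum to 4 (valence 4) → 0 H
  atom 12: C, bond orders sum to 4 (valence 4) → 0 H
  atom 13: C, bond orders sum to 2 (valence 4) → 2 H
  atom 14: I with explicit H count 0
Total hydrogens: 16.

16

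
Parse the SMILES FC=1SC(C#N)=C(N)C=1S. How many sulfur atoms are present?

Scan the SMILES for S atoms (remember two-letter symbols like Cl and Br are single atoms).
Sulfur count: 2.

2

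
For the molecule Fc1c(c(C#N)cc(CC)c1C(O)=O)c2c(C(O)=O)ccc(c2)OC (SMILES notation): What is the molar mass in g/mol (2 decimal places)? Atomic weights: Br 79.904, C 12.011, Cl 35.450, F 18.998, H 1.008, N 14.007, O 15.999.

First, the molecular formula is C18H14FNO5 (counting implicit H from valence).
  C: 18 × 12.011 = 216.198
  F: 1 × 18.998 = 18.998
  H: 14 × 1.008 = 14.112
  N: 1 × 14.007 = 14.007
  O: 5 × 15.999 = 79.995
Sum: 18×12.011 + 1×18.998 + 14×1.008 + 1×14.007 + 5×15.999 = 343.310 → 343.31 g/mol.

343.31 g/mol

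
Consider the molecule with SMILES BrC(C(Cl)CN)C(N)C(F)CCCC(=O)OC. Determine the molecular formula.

Walk through each heavy atom and fill implicit hydrogens from standard valence (C 4, N 3, O 2, S 2, halogen 1):
  atom 1: Br (halogen, monovalent) → 0 H
  atom 2: C, bond orders sum to 3 (valence 4) → 1 H
  atom 3: C, bond orders sum to 3 (valence 4) → 1 H
  atom 4: Cl (halogen, monovalent) → 0 H
  atom 5: C, bond orders sum to 2 (valence 4) → 2 H
  atom 6: N, bond orders sum to 1 (valence 3) → 2 H
  atom 7: C, bond orders sum to 3 (valence 4) → 1 H
  atom 8: N, bond orders sum to 1 (valence 3) → 2 H
  atom 9: C, bond orders sum to 3 (valence 4) → 1 H
  atom 10: F (halogen, monovalent) → 0 H
  atom 11: C, bond orders sum to 2 (valence 4) → 2 H
  atom 12: C, bond orders sum to 2 (valence 4) → 2 H
  atom 13: C, bond orders sum to 2 (valence 4) → 2 H
  atom 14: C, bond orders sum to 4 (valence 4) → 0 H
  atom 15: O, bond orders sum to 2 (valence 2) → 0 H
  atom 16: O, bond orders sum to 2 (valence 2) → 0 H
  atom 17: C, bond orders sum to 1 (valence 4) → 3 H
Totals → C:10, H:19, Br:1, Cl:1, F:1, N:2, O:2.

C10H19BrClFN2O2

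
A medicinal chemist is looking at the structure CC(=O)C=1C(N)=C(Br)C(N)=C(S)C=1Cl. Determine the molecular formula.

Walk through each heavy atom and fill implicit hydrogens from standard valence (C 4, N 3, O 2, S 2, halogen 1):
  atom 1: C, bond orders sum to 1 (valence 4) → 3 H
  atom 2: C, bond orders sum to 4 (valence 4) → 0 H
  atom 3: O, bond orders sum to 2 (valence 2) → 0 H
  atom 4: C, bond orders sum to 4 (valence 4) → 0 H
  atom 5: C, bond orders sum to 4 (valence 4) → 0 H
  atom 6: N, bond orders sum to 1 (valence 3) → 2 H
  atom 7: C, bond orders sum to 4 (valence 4) → 0 H
  atom 8: Br (halogen, monovalent) → 0 H
  atom 9: C, bond orders sum to 4 (valence 4) → 0 H
  atom 10: N, bond orders sum to 1 (valence 3) → 2 H
  atom 11: C, bond orders sum to 4 (valence 4) → 0 H
  atom 12: S, bond orders sum to 1 (valence 2) → 1 H
  atom 13: C, bond orders sum to 4 (valence 4) → 0 H
  atom 14: Cl (halogen, monovalent) → 0 H
Totals → C:8, H:8, Br:1, Cl:1, N:2, O:1, S:1.
In Hill order: C8H8BrClN2OS.

C8H8BrClN2OS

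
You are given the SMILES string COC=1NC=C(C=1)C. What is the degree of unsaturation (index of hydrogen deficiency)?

3

Degree of unsaturation = (number of rings) + (number of π bonds).
Ring closures in the SMILES: 1.
π bonds: 2 double bonds (each 1 DoU) → 2 DoU from unsaturation.
Total DoU = 1 + 2 = 3.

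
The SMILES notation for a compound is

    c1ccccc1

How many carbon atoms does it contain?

Count every carbon token in the SMILES (each C, including those in ring-closure positions and inside branches).
Carbon count: 6.

6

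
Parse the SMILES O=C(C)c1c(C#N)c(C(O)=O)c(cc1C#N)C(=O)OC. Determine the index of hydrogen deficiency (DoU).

11

Molecular formula: C13H8N2O5.
DoU = (2C + 2 + N − H − X) / 2, where X is the halogen count and O/S are ignored.
    = (2·13 + 2 + 2 − 8 − 0) / 2 = 22 / 2 = 11.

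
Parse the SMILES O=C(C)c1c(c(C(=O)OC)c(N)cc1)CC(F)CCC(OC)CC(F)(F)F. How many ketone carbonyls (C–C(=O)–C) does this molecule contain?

The ketone motif appears at heavy-atom position 2 in the SMILES.
Other groups present: 1 ester, 1 ether, 1 primary amine.
Ketone count: 1.

1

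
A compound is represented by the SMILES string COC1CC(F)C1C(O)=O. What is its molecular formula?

C6H9FO3

Walk through each heavy atom and fill implicit hydrogens from standard valence (C 4, N 3, O 2, S 2, halogen 1):
  atom 1: C, bond orders sum to 1 (valence 4) → 3 H
  atom 2: O, bond orders sum to 2 (valence 2) → 0 H
  atom 3: C, bond orders sum to 3 (valence 4) → 1 H
  atom 4: C, bond orders sum to 2 (valence 4) → 2 H
  atom 5: C, bond orders sum to 3 (valence 4) → 1 H
  atom 6: F (halogen, monovalent) → 0 H
  atom 7: C, bond orders sum to 3 (valence 4) → 1 H
  atom 8: C, bond orders sum to 4 (valence 4) → 0 H
  atom 9: O, bond orders sum to 1 (valence 2) → 1 H
  atom 10: O, bond orders sum to 2 (valence 2) → 0 H
Totals → C:6, H:9, F:1, O:3.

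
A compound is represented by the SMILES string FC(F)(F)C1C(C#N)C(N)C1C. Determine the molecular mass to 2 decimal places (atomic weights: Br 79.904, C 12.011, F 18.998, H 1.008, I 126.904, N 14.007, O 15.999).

First, the molecular formula is C7H9F3N2 (counting implicit H from valence).
  C: 7 × 12.011 = 84.077
  F: 3 × 18.998 = 56.994
  H: 9 × 1.008 = 9.072
  N: 2 × 14.007 = 28.014
Sum: 7×12.011 + 3×18.998 + 9×1.008 + 2×14.007 = 178.157 → 178.16 g/mol.

178.16 g/mol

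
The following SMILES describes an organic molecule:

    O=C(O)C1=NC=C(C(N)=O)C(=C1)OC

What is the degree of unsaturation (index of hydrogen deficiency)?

6

Degree of unsaturation = (number of rings) + (number of π bonds).
Ring closures in the SMILES: 1.
π bonds: 5 double bonds (each 1 DoU) → 5 DoU from unsaturation.
Total DoU = 1 + 5 = 6.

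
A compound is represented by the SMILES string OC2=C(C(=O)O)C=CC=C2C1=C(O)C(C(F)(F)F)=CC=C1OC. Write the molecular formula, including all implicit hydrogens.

C15H11F3O5

Walk through each heavy atom and fill implicit hydrogens from standard valence (C 4, N 3, O 2, S 2, halogen 1):
  atom 1: O, bond orders sum to 1 (valence 2) → 1 H
  atom 2: C, bond orders sum to 4 (valence 4) → 0 H
  atom 3: C, bond orders sum to 4 (valence 4) → 0 H
  atom 4: C, bond orders sum to 4 (valence 4) → 0 H
  atom 5: O, bond orders sum to 2 (valence 2) → 0 H
  atom 6: O, bond orders sum to 1 (valence 2) → 1 H
  atom 7: C, bond orders sum to 3 (valence 4) → 1 H
  atom 8: C, bond orders sum to 3 (valence 4) → 1 H
  atom 9: C, bond orders sum to 3 (valence 4) → 1 H
  atom 10: C, bond orders sum to 4 (valence 4) → 0 H
  atom 11: C, bond orders sum to 4 (valence 4) → 0 H
  atom 12: C, bond orders sum to 4 (valence 4) → 0 H
  atom 13: O, bond orders sum to 1 (valence 2) → 1 H
  atom 14: C, bond orders sum to 4 (valence 4) → 0 H
  atom 15: C, bond orders sum to 4 (valence 4) → 0 H
  atom 16: F (halogen, monovalent) → 0 H
  atom 17: F (halogen, monovalent) → 0 H
  atom 18: F (halogen, monovalent) → 0 H
  atom 19: C, bond orders sum to 3 (valence 4) → 1 H
  atom 20: C, bond orders sum to 3 (valence 4) → 1 H
  atom 21: C, bond orders sum to 4 (valence 4) → 0 H
  atom 22: O, bond orders sum to 2 (valence 2) → 0 H
  atom 23: C, bond orders sum to 1 (valence 4) → 3 H
Totals → C:15, H:11, F:3, O:5.
In Hill order: C15H11F3O5.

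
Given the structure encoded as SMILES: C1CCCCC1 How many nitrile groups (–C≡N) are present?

0

Scan the SMILES for the nitrile motif — none present.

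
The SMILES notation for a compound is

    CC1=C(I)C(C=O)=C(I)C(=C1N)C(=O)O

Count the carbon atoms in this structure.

9

Count every carbon token in the SMILES (each C, including those in ring-closure positions and inside branches).
Carbon count: 9.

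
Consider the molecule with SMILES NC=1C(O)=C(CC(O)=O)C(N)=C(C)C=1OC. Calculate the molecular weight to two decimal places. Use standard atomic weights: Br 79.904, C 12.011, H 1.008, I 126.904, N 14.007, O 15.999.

First, the molecular formula is C10H14N2O4 (counting implicit H from valence).
  C: 10 × 12.011 = 120.110
  H: 14 × 1.008 = 14.112
  N: 2 × 14.007 = 28.014
  O: 4 × 15.999 = 63.996
Sum: 10×12.011 + 14×1.008 + 2×14.007 + 4×15.999 = 226.232 → 226.23 g/mol.

226.23 g/mol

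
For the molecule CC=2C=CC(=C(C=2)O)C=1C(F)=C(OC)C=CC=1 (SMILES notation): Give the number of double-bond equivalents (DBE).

8

Molecular formula: C14H13FO2.
DoU = (2C + 2 + N − H − X) / 2, where X is the halogen count and O/S are ignored.
    = (2·14 + 2 + 0 − 13 − 1) / 2 = 16 / 2 = 8.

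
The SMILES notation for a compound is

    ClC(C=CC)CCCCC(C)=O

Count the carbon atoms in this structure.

10

Count every carbon token in the SMILES (each C, including those in ring-closure positions and inside branches).
Carbon count: 10.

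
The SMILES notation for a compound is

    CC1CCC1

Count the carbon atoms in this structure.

5

Count every carbon token in the SMILES (each C, including those in ring-closure positions and inside branches).
Carbon count: 5.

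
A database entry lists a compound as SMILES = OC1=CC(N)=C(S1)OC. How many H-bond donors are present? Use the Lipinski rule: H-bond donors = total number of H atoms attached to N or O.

3

Donors: find every N or O and count the H atoms it carries.
  atom 1 (O): bond orders sum to 1 → 1 H
  atom 5 (N): bond orders sum to 1 → 2 H
  atom 8 (O): bond orders sum to 2 → 0 H
Lipinski HBD = 3.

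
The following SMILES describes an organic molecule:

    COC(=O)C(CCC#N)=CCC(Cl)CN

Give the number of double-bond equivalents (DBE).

4

Degree of unsaturation = (number of rings) + (number of π bonds).
Ring closures in the SMILES: 0.
π bonds: 2 double bonds (each 1 DoU), 1 triple bond (each 2 DoU) → 4 DoU from unsaturation.
Total DoU = 0 + 4 = 4.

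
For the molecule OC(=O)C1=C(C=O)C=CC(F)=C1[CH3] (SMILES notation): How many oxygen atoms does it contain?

3

Scan the SMILES for O atoms (remember two-letter symbols like Cl and Br are single atoms).
Oxygen count: 3.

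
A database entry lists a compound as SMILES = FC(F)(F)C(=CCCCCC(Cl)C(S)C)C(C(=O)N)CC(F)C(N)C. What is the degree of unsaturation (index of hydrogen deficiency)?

2

Degree of unsaturation = (number of rings) + (number of π bonds).
Ring closures in the SMILES: 0.
π bonds: 2 double bonds (each 1 DoU) → 2 DoU from unsaturation.
Total DoU = 0 + 2 = 2.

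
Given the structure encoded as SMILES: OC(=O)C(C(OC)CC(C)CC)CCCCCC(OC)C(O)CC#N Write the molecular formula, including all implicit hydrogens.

C19H35NO5

Walk through each heavy atom and fill implicit hydrogens from standard valence (C 4, N 3, O 2, S 2, halogen 1):
  atom 1: O, bond orders sum to 1 (valence 2) → 1 H
  atom 2: C, bond orders sum to 4 (valence 4) → 0 H
  atom 3: O, bond orders sum to 2 (valence 2) → 0 H
  atom 4: C, bond orders sum to 3 (valence 4) → 1 H
  atom 5: C, bond orders sum to 3 (valence 4) → 1 H
  atom 6: O, bond orders sum to 2 (valence 2) → 0 H
  atom 7: C, bond orders sum to 1 (valence 4) → 3 H
  atom 8: C, bond orders sum to 2 (valence 4) → 2 H
  atom 9: C, bond orders sum to 3 (valence 4) → 1 H
  atom 10: C, bond orders sum to 1 (valence 4) → 3 H
  atom 11: C, bond orders sum to 2 (valence 4) → 2 H
  atom 12: C, bond orders sum to 1 (valence 4) → 3 H
  atom 13: C, bond orders sum to 2 (valence 4) → 2 H
  atom 14: C, bond orders sum to 2 (valence 4) → 2 H
  atom 15: C, bond orders sum to 2 (valence 4) → 2 H
  atom 16: C, bond orders sum to 2 (valence 4) → 2 H
  atom 17: C, bond orders sum to 2 (valence 4) → 2 H
  atom 18: C, bond orders sum to 3 (valence 4) → 1 H
  atom 19: O, bond orders sum to 2 (valence 2) → 0 H
  atom 20: C, bond orders sum to 1 (valence 4) → 3 H
  atom 21: C, bond orders sum to 3 (valence 4) → 1 H
  atom 22: O, bond orders sum to 1 (valence 2) → 1 H
  atom 23: C, bond orders sum to 2 (valence 4) → 2 H
  atom 24: C, bond orders sum to 4 (valence 4) → 0 H
  atom 25: N, bond orders sum to 3 (valence 3) → 0 H
Totals → C:19, H:35, N:1, O:5.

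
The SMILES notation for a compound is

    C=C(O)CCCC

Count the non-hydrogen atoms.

7

Every atom symbol written in the SMILES (organic subset) is one heavy atom; implicit H are not written.
Heavy atoms by element → C:6, O:1.
Total: 7.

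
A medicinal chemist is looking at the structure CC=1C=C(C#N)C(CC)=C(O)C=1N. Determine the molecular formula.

Walk through each heavy atom and fill implicit hydrogens from standard valence (C 4, N 3, O 2, S 2, halogen 1):
  atom 1: C, bond orders sum to 1 (valence 4) → 3 H
  atom 2: C, bond orders sum to 4 (valence 4) → 0 H
  atom 3: C, bond orders sum to 3 (valence 4) → 1 H
  atom 4: C, bond orders sum to 4 (valence 4) → 0 H
  atom 5: C, bond orders sum to 4 (valence 4) → 0 H
  atom 6: N, bond orders sum to 3 (valence 3) → 0 H
  atom 7: C, bond orders sum to 4 (valence 4) → 0 H
  atom 8: C, bond orders sum to 2 (valence 4) → 2 H
  atom 9: C, bond orders sum to 1 (valence 4) → 3 H
  atom 10: C, bond orders sum to 4 (valence 4) → 0 H
  atom 11: O, bond orders sum to 1 (valence 2) → 1 H
  atom 12: C, bond orders sum to 4 (valence 4) → 0 H
  atom 13: N, bond orders sum to 1 (valence 3) → 2 H
Totals → C:10, H:12, N:2, O:1.

C10H12N2O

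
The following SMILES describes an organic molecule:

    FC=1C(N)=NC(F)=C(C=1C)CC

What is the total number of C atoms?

8

Count every carbon token in the SMILES (each C, including those in ring-closure positions and inside branches).
Carbon count: 8.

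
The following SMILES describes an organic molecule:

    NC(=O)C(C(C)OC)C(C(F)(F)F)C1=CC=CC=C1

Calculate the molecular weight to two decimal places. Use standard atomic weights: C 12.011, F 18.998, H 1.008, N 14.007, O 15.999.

275.27 g/mol

First, the molecular formula is C13H16F3NO2 (counting implicit H from valence).
  C: 13 × 12.011 = 156.143
  F: 3 × 18.998 = 56.994
  H: 16 × 1.008 = 16.128
  N: 1 × 14.007 = 14.007
  O: 2 × 15.999 = 31.998
Sum: 13×12.011 + 3×18.998 + 16×1.008 + 1×14.007 + 2×15.999 = 275.270 → 275.27 g/mol.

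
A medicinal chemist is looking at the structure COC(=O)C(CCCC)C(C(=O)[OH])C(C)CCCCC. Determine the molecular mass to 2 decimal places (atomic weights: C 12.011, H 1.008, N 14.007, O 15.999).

286.41 g/mol

First, the molecular formula is C16H30O4 (counting implicit H from valence).
  C: 16 × 12.011 = 192.176
  H: 30 × 1.008 = 30.240
  O: 4 × 15.999 = 63.996
Sum: 16×12.011 + 30×1.008 + 4×15.999 = 286.412 → 286.41 g/mol.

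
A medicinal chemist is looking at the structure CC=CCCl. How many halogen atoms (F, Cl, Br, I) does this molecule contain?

Halogen atoms appear at heavy-atom position 5 (1×Cl).
Other groups present: 1 alkene.
Halogen count: 1.

1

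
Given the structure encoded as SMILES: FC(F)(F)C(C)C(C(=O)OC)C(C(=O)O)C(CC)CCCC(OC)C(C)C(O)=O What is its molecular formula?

Walk through each heavy atom and fill implicit hydrogens from standard valence (C 4, N 3, O 2, S 2, halogen 1):
  atom 1: F (halogen, monovalent) → 0 H
  atom 2: C, bond orders sum to 4 (valence 4) → 0 H
  atom 3: F (halogen, monovalent) → 0 H
  atom 4: F (halogen, monovalent) → 0 H
  atom 5: C, bond orders sum to 3 (valence 4) → 1 H
  atom 6: C, bond orders sum to 1 (valence 4) → 3 H
  atom 7: C, bond orders sum to 3 (valence 4) → 1 H
  atom 8: C, bond orders sum to 4 (valence 4) → 0 H
  atom 9: O, bond orders sum to 2 (valence 2) → 0 H
  atom 10: O, bond orders sum to 2 (valence 2) → 0 H
  atom 11: C, bond orders sum to 1 (valence 4) → 3 H
  atom 12: C, bond orders sum to 3 (valence 4) → 1 H
  atom 13: C, bond orders sum to 4 (valence 4) → 0 H
  atom 14: O, bond orders sum to 2 (valence 2) → 0 H
  atom 15: O, bond orders sum to 1 (valence 2) → 1 H
  atom 16: C, bond orders sum to 3 (valence 4) → 1 H
  atom 17: C, bond orders sum to 2 (valence 4) → 2 H
  atom 18: C, bond orders sum to 1 (valence 4) → 3 H
  atom 19: C, bond orders sum to 2 (valence 4) → 2 H
  atom 20: C, bond orders sum to 2 (valence 4) → 2 H
  atom 21: C, bond orders sum to 2 (valence 4) → 2 H
  atom 22: C, bond orders sum to 3 (valence 4) → 1 H
  atom 23: O, bond orders sum to 2 (valence 2) → 0 H
  atom 24: C, bond orders sum to 1 (valence 4) → 3 H
  atom 25: C, bond orders sum to 3 (valence 4) → 1 H
  atom 26: C, bond orders sum to 1 (valence 4) → 3 H
  atom 27: C, bond orders sum to 4 (valence 4) → 0 H
  atom 28: O, bond orders sum to 1 (valence 2) → 1 H
  atom 29: O, bond orders sum to 2 (valence 2) → 0 H
Totals → C:19, H:31, F:3, O:7.
In Hill order: C19H31F3O7.

C19H31F3O7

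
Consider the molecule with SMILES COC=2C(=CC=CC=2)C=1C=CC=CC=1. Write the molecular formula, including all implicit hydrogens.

C13H12O

Walk through each heavy atom and fill implicit hydrogens from standard valence (C 4, N 3, O 2, S 2, halogen 1):
  atom 1: C, bond orders sum to 1 (valence 4) → 3 H
  atom 2: O, bond orders sum to 2 (valence 2) → 0 H
  atom 3: C, bond orders sum to 4 (valence 4) → 0 H
  atom 4: C, bond orders sum to 4 (valence 4) → 0 H
  atom 5: C, bond orders sum to 3 (valence 4) → 1 H
  atom 6: C, bond orders sum to 3 (valence 4) → 1 H
  atom 7: C, bond orders sum to 3 (valence 4) → 1 H
  atom 8: C, bond orders sum to 3 (valence 4) → 1 H
  atom 9: C, bond orders sum to 4 (valence 4) → 0 H
  atom 10: C, bond orders sum to 3 (valence 4) → 1 H
  atom 11: C, bond orders sum to 3 (valence 4) → 1 H
  atom 12: C, bond orders sum to 3 (valence 4) → 1 H
  atom 13: C, bond orders sum to 3 (valence 4) → 1 H
  atom 14: C, bond orders sum to 3 (valence 4) → 1 H
Totals → C:13, H:12, O:1.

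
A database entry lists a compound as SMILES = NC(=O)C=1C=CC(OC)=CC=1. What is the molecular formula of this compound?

C8H9NO2

Walk through each heavy atom and fill implicit hydrogens from standard valence (C 4, N 3, O 2, S 2, halogen 1):
  atom 1: N, bond orders sum to 1 (valence 3) → 2 H
  atom 2: C, bond orders sum to 4 (valence 4) → 0 H
  atom 3: O, bond orders sum to 2 (valence 2) → 0 H
  atom 4: C, bond orders sum to 4 (valence 4) → 0 H
  atom 5: C, bond orders sum to 3 (valence 4) → 1 H
  atom 6: C, bond orders sum to 3 (valence 4) → 1 H
  atom 7: C, bond orders sum to 4 (valence 4) → 0 H
  atom 8: O, bond orders sum to 2 (valence 2) → 0 H
  atom 9: C, bond orders sum to 1 (valence 4) → 3 H
  atom 10: C, bond orders sum to 3 (valence 4) → 1 H
  atom 11: C, bond orders sum to 3 (valence 4) → 1 H
Totals → C:8, H:9, N:1, O:2.
In Hill order: C8H9NO2.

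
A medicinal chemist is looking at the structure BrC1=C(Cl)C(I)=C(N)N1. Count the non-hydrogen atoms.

9

Every atom symbol written in the SMILES (organic subset) is one heavy atom; implicit H are not written.
Heavy atoms by element → Br:1, C:4, Cl:1, I:1, N:2.
Total: 9.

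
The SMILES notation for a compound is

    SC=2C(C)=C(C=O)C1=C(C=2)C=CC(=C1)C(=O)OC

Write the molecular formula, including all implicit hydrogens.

C14H12O3S

Walk through each heavy atom and fill implicit hydrogens from standard valence (C 4, N 3, O 2, S 2, halogen 1):
  atom 1: S, bond orders sum to 1 (valence 2) → 1 H
  atom 2: C, bond orders sum to 4 (valence 4) → 0 H
  atom 3: C, bond orders sum to 4 (valence 4) → 0 H
  atom 4: C, bond orders sum to 1 (valence 4) → 3 H
  atom 5: C, bond orders sum to 4 (valence 4) → 0 H
  atom 6: C, bond orders sum to 3 (valence 4) → 1 H
  atom 7: O, bond orders sum to 2 (valence 2) → 0 H
  atom 8: C, bond orders sum to 4 (valence 4) → 0 H
  atom 9: C, bond orders sum to 4 (valence 4) → 0 H
  atom 10: C, bond orders sum to 3 (valence 4) → 1 H
  atom 11: C, bond orders sum to 3 (valence 4) → 1 H
  atom 12: C, bond orders sum to 3 (valence 4) → 1 H
  atom 13: C, bond orders sum to 4 (valence 4) → 0 H
  atom 14: C, bond orders sum to 3 (valence 4) → 1 H
  atom 15: C, bond orders sum to 4 (valence 4) → 0 H
  atom 16: O, bond orders sum to 2 (valence 2) → 0 H
  atom 17: O, bond orders sum to 2 (valence 2) → 0 H
  atom 18: C, bond orders sum to 1 (valence 4) → 3 H
Totals → C:14, H:12, O:3, S:1.
In Hill order: C14H12O3S.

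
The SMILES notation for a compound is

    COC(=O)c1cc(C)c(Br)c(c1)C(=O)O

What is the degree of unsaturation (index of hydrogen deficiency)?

6

Molecular formula: C10H9BrO4.
DoU = (2C + 2 + N − H − X) / 2, where X is the halogen count and O/S are ignored.
    = (2·10 + 2 + 0 − 9 − 1) / 2 = 12 / 2 = 6.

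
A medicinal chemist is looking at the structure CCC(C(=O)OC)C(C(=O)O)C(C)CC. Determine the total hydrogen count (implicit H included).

20

Walk through each heavy atom and fill implicit hydrogens from standard valence (C 4, N 3, O 2, S 2, halogen 1):
  atom 1: C, bond orders sum to 1 (valence 4) → 3 H
  atom 2: C, bond orders sum to 2 (valence 4) → 2 H
  atom 3: C, bond orders sum to 3 (valence 4) → 1 H
  atom 4: C, bond orders sum to 4 (valence 4) → 0 H
  atom 5: O, bond orders sum to 2 (valence 2) → 0 H
  atom 6: O, bond orders sum to 2 (valence 2) → 0 H
  atom 7: C, bond orders sum to 1 (valence 4) → 3 H
  atom 8: C, bond orders sum to 3 (valence 4) → 1 H
  atom 9: C, bond orders sum to 4 (valence 4) → 0 H
  atom 10: O, bond orders sum to 2 (valence 2) → 0 H
  atom 11: O, bond orders sum to 1 (valence 2) → 1 H
  atom 12: C, bond orders sum to 3 (valence 4) → 1 H
  atom 13: C, bond orders sum to 1 (valence 4) → 3 H
  atom 14: C, bond orders sum to 2 (valence 4) → 2 H
  atom 15: C, bond orders sum to 1 (valence 4) → 3 H
Total hydrogens: 20.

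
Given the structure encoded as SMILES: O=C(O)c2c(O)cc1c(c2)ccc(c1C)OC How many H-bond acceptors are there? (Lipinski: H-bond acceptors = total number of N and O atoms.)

N atoms: 0; O atoms: 4.
Lipinski HBA = 0 + 4 = 4.

4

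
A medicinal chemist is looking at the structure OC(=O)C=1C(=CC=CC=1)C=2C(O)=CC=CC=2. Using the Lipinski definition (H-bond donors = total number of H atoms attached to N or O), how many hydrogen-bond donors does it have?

2

Donors: find every N or O and count the H atoms it carries.
  atom 1 (O): bond orders sum to 1 → 1 H
  atom 3 (O): bond orders sum to 2 → 0 H
  atom 12 (O): bond orders sum to 1 → 1 H
Lipinski HBD = 2.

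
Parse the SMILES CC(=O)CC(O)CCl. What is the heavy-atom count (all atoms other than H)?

8

Every atom symbol written in the SMILES (organic subset) is one heavy atom; implicit H are not written.
Heavy atoms by element → C:5, Cl:1, O:2.
Total: 8.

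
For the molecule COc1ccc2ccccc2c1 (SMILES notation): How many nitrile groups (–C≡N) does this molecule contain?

0

Scan the SMILES for the nitrile motif — none present.
Groups that are present: 1 ether.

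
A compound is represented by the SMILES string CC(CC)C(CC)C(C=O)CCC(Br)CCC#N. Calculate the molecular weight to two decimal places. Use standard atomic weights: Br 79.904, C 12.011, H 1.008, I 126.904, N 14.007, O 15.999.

316.28 g/mol

First, the molecular formula is C15H26BrNO (counting implicit H from valence).
  Br: 1 × 79.904 = 79.904
  C: 15 × 12.011 = 180.165
  H: 26 × 1.008 = 26.208
  N: 1 × 14.007 = 14.007
  O: 1 × 15.999 = 15.999
Sum: 1×79.904 + 15×12.011 + 26×1.008 + 1×14.007 + 1×15.999 = 316.283 → 316.28 g/mol.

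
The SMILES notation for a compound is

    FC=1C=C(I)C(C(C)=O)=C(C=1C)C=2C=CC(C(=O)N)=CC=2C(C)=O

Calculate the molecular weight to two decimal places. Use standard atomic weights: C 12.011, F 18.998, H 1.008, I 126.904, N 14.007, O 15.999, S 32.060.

439.22 g/mol

First, the molecular formula is C18H15FINO3 (counting implicit H from valence).
  C: 18 × 12.011 = 216.198
  F: 1 × 18.998 = 18.998
  H: 15 × 1.008 = 15.120
  I: 1 × 126.904 = 126.904
  N: 1 × 14.007 = 14.007
  O: 3 × 15.999 = 47.997
Sum: 18×12.011 + 1×18.998 + 15×1.008 + 1×126.904 + 1×14.007 + 3×15.999 = 439.224 → 439.22 g/mol.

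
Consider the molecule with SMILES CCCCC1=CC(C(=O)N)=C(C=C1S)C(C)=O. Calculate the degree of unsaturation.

Molecular formula: C13H17NO2S.
DoU = (2C + 2 + N − H − X) / 2, where X is the halogen count and O/S are ignored.
    = (2·13 + 2 + 1 − 17 − 0) / 2 = 12 / 2 = 6.

6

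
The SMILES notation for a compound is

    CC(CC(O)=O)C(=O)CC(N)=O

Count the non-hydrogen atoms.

Every atom symbol written in the SMILES (organic subset) is one heavy atom; implicit H are not written.
Heavy atoms by element → C:7, N:1, O:4.
Total: 12.

12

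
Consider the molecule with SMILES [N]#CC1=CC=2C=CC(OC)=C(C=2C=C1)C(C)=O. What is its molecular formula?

Walk through each heavy atom and fill implicit hydrogens from standard valence (C 4, N 3, O 2, S 2, halogen 1):
  atom 1: N with explicit H count 0
  atom 2: C, bond orders sum to 4 (valence 4) → 0 H
  atom 3: C, bond orders sum to 4 (valence 4) → 0 H
  atom 4: C, bond orders sum to 3 (valence 4) → 1 H
  atom 5: C, bond orders sum to 4 (valence 4) → 0 H
  atom 6: C, bond orders sum to 3 (valence 4) → 1 H
  atom 7: C, bond orders sum to 3 (valence 4) → 1 H
  atom 8: C, bond orders sum to 4 (valence 4) → 0 H
  atom 9: O, bond orders sum to 2 (valence 2) → 0 H
  atom 10: C, bond orders sum to 1 (valence 4) → 3 H
  atom 11: C, bond orders sum to 4 (valence 4) → 0 H
  atom 12: C, bond orders sum to 4 (valence 4) → 0 H
  atom 13: C, bond orders sum to 3 (valence 4) → 1 H
  atom 14: C, bond orders sum to 3 (valence 4) → 1 H
  atom 15: C, bond orders sum to 4 (valence 4) → 0 H
  atom 16: C, bond orders sum to 1 (valence 4) → 3 H
  atom 17: O, bond orders sum to 2 (valence 2) → 0 H
Totals → C:14, H:11, N:1, O:2.
In Hill order: C14H11NO2.

C14H11NO2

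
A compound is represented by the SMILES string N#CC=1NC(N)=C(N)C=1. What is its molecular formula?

C5H6N4

Walk through each heavy atom and fill implicit hydrogens from standard valence (C 4, N 3, O 2, S 2, halogen 1):
  atom 1: N, bond orders sum to 3 (valence 3) → 0 H
  atom 2: C, bond orders sum to 4 (valence 4) → 0 H
  atom 3: C, bond orders sum to 4 (valence 4) → 0 H
  atom 4: N, bond orders sum to 2 (valence 3) → 1 H
  atom 5: C, bond orders sum to 4 (valence 4) → 0 H
  atom 6: N, bond orders sum to 1 (valence 3) → 2 H
  atom 7: C, bond orders sum to 4 (valence 4) → 0 H
  atom 8: N, bond orders sum to 1 (valence 3) → 2 H
  atom 9: C, bond orders sum to 3 (valence 4) → 1 H
Totals → C:5, H:6, N:4.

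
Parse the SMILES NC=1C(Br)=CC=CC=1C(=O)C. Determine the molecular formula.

C8H8BrNO

Walk through each heavy atom and fill implicit hydrogens from standard valence (C 4, N 3, O 2, S 2, halogen 1):
  atom 1: N, bond orders sum to 1 (valence 3) → 2 H
  atom 2: C, bond orders sum to 4 (valence 4) → 0 H
  atom 3: C, bond orders sum to 4 (valence 4) → 0 H
  atom 4: Br (halogen, monovalent) → 0 H
  atom 5: C, bond orders sum to 3 (valence 4) → 1 H
  atom 6: C, bond orders sum to 3 (valence 4) → 1 H
  atom 7: C, bond orders sum to 3 (valence 4) → 1 H
  atom 8: C, bond orders sum to 4 (valence 4) → 0 H
  atom 9: C, bond orders sum to 4 (valence 4) → 0 H
  atom 10: O, bond orders sum to 2 (valence 2) → 0 H
  atom 11: C, bond orders sum to 1 (valence 4) → 3 H
Totals → C:8, H:8, Br:1, N:1, O:1.
In Hill order: C8H8BrNO.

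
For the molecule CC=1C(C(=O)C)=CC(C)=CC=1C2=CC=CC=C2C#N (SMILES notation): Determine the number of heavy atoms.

19

Every atom symbol written in the SMILES (organic subset) is one heavy atom; implicit H are not written.
Heavy atoms by element → C:17, N:1, O:1.
Total: 19.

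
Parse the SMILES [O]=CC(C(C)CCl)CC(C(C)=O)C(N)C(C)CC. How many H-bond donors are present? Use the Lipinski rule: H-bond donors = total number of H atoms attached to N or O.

Donors: find every N or O and count the H atoms it carries.
  atom 1 (O): bond orders sum to 2 → 0 H
  atom 12 (O): bond orders sum to 2 → 0 H
  atom 14 (N): bond orders sum to 1 → 2 H
Lipinski HBD = 2.

2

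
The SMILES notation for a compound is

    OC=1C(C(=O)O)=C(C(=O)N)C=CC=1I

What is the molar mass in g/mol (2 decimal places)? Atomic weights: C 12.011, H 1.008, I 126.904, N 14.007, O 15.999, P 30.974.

First, the molecular formula is C8H6INO4 (counting implicit H from valence).
  C: 8 × 12.011 = 96.088
  H: 6 × 1.008 = 6.048
  I: 1 × 126.904 = 126.904
  N: 1 × 14.007 = 14.007
  O: 4 × 15.999 = 63.996
Sum: 8×12.011 + 6×1.008 + 1×126.904 + 1×14.007 + 4×15.999 = 307.043 → 307.04 g/mol.

307.04 g/mol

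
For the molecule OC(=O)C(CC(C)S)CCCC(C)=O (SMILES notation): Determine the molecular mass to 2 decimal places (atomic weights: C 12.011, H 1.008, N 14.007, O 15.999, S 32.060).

218.31 g/mol

First, the molecular formula is C10H18O3S (counting implicit H from valence).
  C: 10 × 12.011 = 120.110
  H: 18 × 1.008 = 18.144
  O: 3 × 15.999 = 47.997
  S: 1 × 32.060 = 32.060
Sum: 10×12.011 + 18×1.008 + 3×15.999 + 1×32.060 = 218.311 → 218.31 g/mol.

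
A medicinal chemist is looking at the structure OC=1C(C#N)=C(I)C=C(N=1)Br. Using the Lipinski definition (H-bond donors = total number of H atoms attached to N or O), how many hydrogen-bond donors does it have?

Donors: find every N or O and count the H atoms it carries.
  atom 1 (O): bond orders sum to 1 → 1 H
  atom 5 (N): bond orders sum to 3 → 0 H
  atom 10 (N): bond orders sum to 3 → 0 H
Lipinski HBD = 1.

1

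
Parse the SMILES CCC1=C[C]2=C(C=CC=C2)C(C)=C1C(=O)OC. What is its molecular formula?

Walk through each heavy atom and fill implicit hydrogens from standard valence (C 4, N 3, O 2, S 2, halogen 1):
  atom 1: C, bond orders sum to 1 (valence 4) → 3 H
  atom 2: C, bond orders sum to 2 (valence 4) → 2 H
  atom 3: C, bond orders sum to 4 (valence 4) → 0 H
  atom 4: C, bond orders sum to 3 (valence 4) → 1 H
  atom 5: C with explicit H count 0
  atom 6: C, bond orders sum to 4 (valence 4) → 0 H
  atom 7: C, bond orders sum to 3 (valence 4) → 1 H
  atom 8: C, bond orders sum to 3 (valence 4) → 1 H
  atom 9: C, bond orders sum to 3 (valence 4) → 1 H
  atom 10: C, bond orders sum to 3 (valence 4) → 1 H
  atom 11: C, bond orders sum to 4 (valence 4) → 0 H
  atom 12: C, bond orders sum to 1 (valence 4) → 3 H
  atom 13: C, bond orders sum to 4 (valence 4) → 0 H
  atom 14: C, bond orders sum to 4 (valence 4) → 0 H
  atom 15: O, bond orders sum to 2 (valence 2) → 0 H
  atom 16: O, bond orders sum to 2 (valence 2) → 0 H
  atom 17: C, bond orders sum to 1 (valence 4) → 3 H
Totals → C:15, H:16, O:2.

C15H16O2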